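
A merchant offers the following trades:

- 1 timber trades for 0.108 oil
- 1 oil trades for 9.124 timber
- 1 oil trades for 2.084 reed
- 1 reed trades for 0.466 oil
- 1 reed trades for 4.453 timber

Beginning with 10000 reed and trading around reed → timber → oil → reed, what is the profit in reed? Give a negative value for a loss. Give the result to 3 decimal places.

22.456

10000 reed × 4.453 = 44530 timber
44530 timber × 0.108 = 4809.24 oil
4809.24 oil × 2.084 = 10022.45616 reed
Net change: 10022.45616 − 10000 = 22.45616 reed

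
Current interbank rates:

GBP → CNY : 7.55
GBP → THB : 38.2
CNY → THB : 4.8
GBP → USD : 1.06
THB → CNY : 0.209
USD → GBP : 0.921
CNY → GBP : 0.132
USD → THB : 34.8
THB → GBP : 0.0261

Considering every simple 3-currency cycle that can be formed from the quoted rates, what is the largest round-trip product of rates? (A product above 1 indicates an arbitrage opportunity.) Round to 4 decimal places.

GBP→THB→CNY→GBP: 38.2 × 0.209 × 0.132 = 1.05386
USD→THB→GBP→USD: 34.8 × 0.0261 × 1.06 = 0.96278
GBP→CNY→THB→GBP: 7.55 × 4.8 × 0.0261 = 0.94586
Maximum is GBP→THB→CNY→GBP at 1.0539; arbitrage exists.

1.0539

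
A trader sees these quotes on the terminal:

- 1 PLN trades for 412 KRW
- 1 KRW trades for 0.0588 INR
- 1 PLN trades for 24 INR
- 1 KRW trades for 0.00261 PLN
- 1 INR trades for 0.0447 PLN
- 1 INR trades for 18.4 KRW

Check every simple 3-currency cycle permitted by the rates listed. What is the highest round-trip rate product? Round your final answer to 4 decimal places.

1.1526

KRW→PLN→INR→KRW: 0.00261 × 24 × 18.4 = 1.15258
KRW→INR→PLN→KRW: 0.0588 × 0.0447 × 412 = 1.08288
Maximum is KRW→PLN→INR→KRW at 1.1526; arbitrage exists.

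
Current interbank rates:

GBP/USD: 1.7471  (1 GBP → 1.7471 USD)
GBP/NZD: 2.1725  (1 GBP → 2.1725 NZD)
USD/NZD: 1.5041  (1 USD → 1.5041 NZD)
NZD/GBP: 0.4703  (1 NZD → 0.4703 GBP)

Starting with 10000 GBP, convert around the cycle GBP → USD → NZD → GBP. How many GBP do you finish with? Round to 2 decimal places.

12358.61

10000 GBP × 1.7471 = 17471 USD
17471 USD × 1.5041 = 26278.1311 NZD
26278.1311 NZD × 0.4703 = 12358.60505633 GBP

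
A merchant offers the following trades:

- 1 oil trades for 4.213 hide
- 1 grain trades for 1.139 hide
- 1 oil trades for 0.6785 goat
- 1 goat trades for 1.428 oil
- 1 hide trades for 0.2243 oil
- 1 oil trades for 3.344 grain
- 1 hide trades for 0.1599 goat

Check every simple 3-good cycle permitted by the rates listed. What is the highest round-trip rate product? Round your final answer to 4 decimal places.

0.9620

goat→oil→hide→goat: 1.428 × 4.213 × 0.1599 = 0.96198
hide→oil→grain→hide: 0.2243 × 3.344 × 1.139 = 0.85432
Maximum is goat→oil→hide→goat at 0.9620; no arbitrage — every cycle loses value.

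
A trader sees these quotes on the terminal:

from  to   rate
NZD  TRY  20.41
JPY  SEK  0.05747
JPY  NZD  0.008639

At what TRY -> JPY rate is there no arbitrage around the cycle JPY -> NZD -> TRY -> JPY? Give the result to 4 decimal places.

5.6714

Known legs of the cycle: 0.008639 × 20.41 = 0.17632199
For no arbitrage the full-cycle product must be 1, so the missing rate is 1 / 0.17632199 ≈ 5.671442.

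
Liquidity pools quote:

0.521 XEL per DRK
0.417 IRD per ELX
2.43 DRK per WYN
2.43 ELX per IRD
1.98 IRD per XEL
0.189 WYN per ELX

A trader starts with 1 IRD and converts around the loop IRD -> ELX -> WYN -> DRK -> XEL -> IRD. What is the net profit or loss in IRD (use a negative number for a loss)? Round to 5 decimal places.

1 IRD × 2.43 = 2.43 ELX
2.43 ELX × 0.189 = 0.45927 WYN
0.45927 WYN × 2.43 = 1.1160261 DRK
1.1160261 DRK × 0.521 = 0.5814495981 XEL
0.5814495981 XEL × 1.98 = 1.151270204238 IRD
Net change: 1.151270204238 − 1 = 0.151270204238 IRD

0.15127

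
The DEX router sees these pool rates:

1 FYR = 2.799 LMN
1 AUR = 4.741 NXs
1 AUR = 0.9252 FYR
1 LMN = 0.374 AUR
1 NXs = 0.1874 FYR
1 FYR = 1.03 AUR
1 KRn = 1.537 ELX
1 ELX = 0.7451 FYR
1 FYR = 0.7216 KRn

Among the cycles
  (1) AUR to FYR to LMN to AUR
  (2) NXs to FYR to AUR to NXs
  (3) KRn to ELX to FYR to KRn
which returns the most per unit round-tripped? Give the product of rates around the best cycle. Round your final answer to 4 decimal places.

(1) 0.9252 × 2.799 × 0.374 = 0.96852
(2) 0.1874 × 1.03 × 4.741 = 0.91512
(3) 1.537 × 0.7451 × 0.7216 = 0.82639
Highest is cycle (1) at 0.9685 (≤1, no arbitrage).

0.9685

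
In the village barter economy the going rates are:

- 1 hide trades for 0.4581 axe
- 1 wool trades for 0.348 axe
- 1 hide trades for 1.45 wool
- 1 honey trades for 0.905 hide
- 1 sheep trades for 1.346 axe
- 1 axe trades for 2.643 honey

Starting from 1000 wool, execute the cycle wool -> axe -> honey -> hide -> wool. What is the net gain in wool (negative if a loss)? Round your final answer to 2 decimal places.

206.96

1000 wool × 0.348 = 348 axe
348 axe × 2.643 = 919.764 honey
919.764 honey × 0.905 = 832.38642 hide
832.38642 hide × 1.45 = 1206.960309 wool
Net change: 1206.960309 − 1000 = 206.960309 wool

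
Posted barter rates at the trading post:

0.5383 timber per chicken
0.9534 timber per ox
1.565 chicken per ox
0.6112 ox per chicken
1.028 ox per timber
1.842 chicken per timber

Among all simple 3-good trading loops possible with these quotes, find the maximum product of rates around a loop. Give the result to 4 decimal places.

chicken→ox→timber→chicken: 0.6112 × 0.9534 × 1.842 = 1.07337
chicken→timber→ox→chicken: 0.5383 × 1.028 × 1.565 = 0.86603
Maximum is chicken→ox→timber→chicken at 1.0734; arbitrage exists.

1.0734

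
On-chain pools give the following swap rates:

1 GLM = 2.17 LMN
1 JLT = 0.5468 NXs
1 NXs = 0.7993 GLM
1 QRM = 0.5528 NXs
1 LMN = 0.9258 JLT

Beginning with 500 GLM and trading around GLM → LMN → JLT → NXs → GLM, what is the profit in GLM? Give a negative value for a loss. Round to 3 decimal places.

-60.979

500 GLM × 2.17 = 1085 LMN
1085 LMN × 0.9258 = 1004.493 JLT
1004.493 JLT × 0.5468 = 549.2567724 NXs
549.2567724 NXs × 0.7993 = 439.02093817932 GLM
Net change: 439.02093817932 − 500 = -60.97906182068 GLM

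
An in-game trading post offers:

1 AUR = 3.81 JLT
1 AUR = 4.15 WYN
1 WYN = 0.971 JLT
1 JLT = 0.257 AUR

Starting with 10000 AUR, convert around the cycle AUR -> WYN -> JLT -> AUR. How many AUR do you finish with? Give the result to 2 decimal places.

10000 AUR × 4.15 = 41500 WYN
41500 WYN × 0.971 = 40296.5 JLT
40296.5 JLT × 0.257 = 10356.2005 AUR

10356.20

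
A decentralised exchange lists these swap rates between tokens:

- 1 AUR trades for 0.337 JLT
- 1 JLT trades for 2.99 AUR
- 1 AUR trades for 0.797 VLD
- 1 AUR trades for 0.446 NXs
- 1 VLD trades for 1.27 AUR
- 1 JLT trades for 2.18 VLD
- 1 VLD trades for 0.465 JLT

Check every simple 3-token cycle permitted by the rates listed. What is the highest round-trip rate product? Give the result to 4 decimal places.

AUR→VLD→JLT→AUR: 0.797 × 0.465 × 2.99 = 1.10811
AUR→JLT→VLD→AUR: 0.337 × 2.18 × 1.27 = 0.93302
Maximum is AUR→VLD→JLT→AUR at 1.1081; arbitrage exists.

1.1081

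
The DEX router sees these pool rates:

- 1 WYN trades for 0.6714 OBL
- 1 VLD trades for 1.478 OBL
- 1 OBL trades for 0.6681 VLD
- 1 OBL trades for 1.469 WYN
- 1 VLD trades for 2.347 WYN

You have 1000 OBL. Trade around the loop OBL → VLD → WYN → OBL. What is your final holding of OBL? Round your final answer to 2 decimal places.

1052.78

1000 OBL × 0.6681 = 668.1 VLD
668.1 VLD × 2.347 = 1568.0307 WYN
1568.0307 WYN × 0.6714 = 1052.77581198 OBL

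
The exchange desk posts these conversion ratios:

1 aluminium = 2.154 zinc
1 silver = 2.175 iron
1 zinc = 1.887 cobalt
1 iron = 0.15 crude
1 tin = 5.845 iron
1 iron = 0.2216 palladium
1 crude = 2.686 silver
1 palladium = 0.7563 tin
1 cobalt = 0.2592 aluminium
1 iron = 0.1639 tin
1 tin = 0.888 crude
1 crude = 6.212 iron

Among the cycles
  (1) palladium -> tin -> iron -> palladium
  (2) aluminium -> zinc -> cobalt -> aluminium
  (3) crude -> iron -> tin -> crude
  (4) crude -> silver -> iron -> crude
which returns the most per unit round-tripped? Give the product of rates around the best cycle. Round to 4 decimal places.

(1) 0.7563 × 5.845 × 0.2216 = 0.97960
(2) 2.154 × 1.887 × 0.2592 = 1.05354
(3) 6.212 × 0.1639 × 0.888 = 0.90411
(4) 2.686 × 2.175 × 0.15 = 0.87631
Highest is cycle (2) at 1.0535 (>1, arbitrage).

1.0535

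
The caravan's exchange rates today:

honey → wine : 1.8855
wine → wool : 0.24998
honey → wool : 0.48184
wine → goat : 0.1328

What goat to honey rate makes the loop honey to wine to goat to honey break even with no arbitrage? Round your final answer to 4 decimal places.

3.9937

Known legs of the cycle: 1.8855 × 0.1328 = 0.2503944
For no arbitrage the full-cycle product must be 1, so the missing rate is 1 / 0.2503944 ≈ 3.993700.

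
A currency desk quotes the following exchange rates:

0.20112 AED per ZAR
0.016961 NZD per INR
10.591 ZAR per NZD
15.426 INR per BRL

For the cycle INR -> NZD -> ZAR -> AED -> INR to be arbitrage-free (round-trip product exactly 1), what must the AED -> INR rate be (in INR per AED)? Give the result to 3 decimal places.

Known legs of the cycle: 0.016961 × 10.591 × 0.20112 = 0.03612798022512
For no arbitrage the full-cycle product must be 1, so the missing rate is 1 / 0.03612798022512 ≈ 27.67938.

27.679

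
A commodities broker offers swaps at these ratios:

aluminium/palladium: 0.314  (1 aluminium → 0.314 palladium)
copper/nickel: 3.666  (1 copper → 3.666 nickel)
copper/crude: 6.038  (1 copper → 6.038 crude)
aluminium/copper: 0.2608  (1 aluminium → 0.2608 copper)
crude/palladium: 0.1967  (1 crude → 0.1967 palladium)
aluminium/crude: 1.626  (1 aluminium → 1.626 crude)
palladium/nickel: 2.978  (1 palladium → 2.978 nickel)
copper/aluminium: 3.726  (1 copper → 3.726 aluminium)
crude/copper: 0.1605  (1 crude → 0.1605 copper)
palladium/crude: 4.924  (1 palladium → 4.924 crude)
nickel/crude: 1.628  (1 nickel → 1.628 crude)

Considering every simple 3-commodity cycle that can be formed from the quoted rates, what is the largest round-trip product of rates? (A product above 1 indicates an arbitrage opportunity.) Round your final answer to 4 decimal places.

aluminium→crude→copper→aluminium: 1.626 × 0.1605 × 3.726 = 0.97239
nickel→crude→copper→nickel: 1.628 × 0.1605 × 3.666 = 0.95790
palladium→nickel→crude→palladium: 2.978 × 1.628 × 0.1967 = 0.95364
Maximum is aluminium→crude→copper→aluminium at 0.9724; no arbitrage — every cycle loses value.

0.9724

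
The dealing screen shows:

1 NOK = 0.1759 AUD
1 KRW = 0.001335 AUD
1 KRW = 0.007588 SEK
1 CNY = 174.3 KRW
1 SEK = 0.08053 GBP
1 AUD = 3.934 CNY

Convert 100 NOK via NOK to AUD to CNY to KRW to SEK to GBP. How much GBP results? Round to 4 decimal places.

7.3703

100 NOK × 0.1759 = 17.59 AUD
17.59 AUD × 3.934 = 69.19906 CNY
69.19906 CNY × 174.3 = 12061.396158 KRW
12061.396158 KRW × 0.007588 = 91.521874046904 SEK
91.521874046904 SEK × 0.08053 = 7.37025651699717912 GBP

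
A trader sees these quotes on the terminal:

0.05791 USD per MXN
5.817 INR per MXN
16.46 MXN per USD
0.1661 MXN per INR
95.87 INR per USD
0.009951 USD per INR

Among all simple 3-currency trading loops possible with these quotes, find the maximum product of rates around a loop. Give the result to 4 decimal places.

MXN→INR→USD→MXN: 5.817 × 0.009951 × 16.46 = 0.95279
MXN→USD→INR→MXN: 0.05791 × 95.87 × 0.1661 = 0.92216
Maximum is MXN→INR→USD→MXN at 0.9528; no arbitrage — every cycle loses value.

0.9528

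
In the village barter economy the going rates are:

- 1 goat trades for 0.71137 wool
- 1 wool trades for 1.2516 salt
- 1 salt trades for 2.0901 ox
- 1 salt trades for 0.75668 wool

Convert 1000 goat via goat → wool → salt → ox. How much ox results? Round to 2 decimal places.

1860.92

1000 goat × 0.71137 = 711.37 wool
711.37 wool × 1.2516 = 890.350692 salt
890.350692 salt × 2.0901 = 1860.9219813492 ox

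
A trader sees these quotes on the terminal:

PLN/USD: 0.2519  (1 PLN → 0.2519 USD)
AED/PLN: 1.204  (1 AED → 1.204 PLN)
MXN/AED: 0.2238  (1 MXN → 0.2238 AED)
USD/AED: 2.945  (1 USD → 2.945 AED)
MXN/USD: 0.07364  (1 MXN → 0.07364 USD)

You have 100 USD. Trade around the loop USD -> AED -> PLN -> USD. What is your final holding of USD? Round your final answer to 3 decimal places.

89.318

100 USD × 2.945 = 294.5 AED
294.5 AED × 1.204 = 354.578 PLN
354.578 PLN × 0.2519 = 89.3181982 USD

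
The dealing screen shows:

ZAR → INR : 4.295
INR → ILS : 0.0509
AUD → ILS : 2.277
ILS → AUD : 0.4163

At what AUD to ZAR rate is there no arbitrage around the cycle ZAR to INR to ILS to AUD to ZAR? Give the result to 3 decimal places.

Known legs of the cycle: 4.295 × 0.0509 × 0.4163 = 0.09100963265
For no arbitrage the full-cycle product must be 1, so the missing rate is 1 / 0.09100963265 ≈ 10.98785.

10.988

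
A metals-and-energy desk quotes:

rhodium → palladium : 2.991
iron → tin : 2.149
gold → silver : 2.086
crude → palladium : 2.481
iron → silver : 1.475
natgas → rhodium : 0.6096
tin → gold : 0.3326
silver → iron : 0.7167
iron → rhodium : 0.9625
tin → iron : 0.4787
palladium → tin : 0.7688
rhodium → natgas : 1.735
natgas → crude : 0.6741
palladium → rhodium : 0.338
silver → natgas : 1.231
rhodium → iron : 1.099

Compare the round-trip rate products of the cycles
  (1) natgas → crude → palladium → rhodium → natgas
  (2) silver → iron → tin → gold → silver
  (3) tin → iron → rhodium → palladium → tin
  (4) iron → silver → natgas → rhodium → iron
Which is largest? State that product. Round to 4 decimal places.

(1) 0.6741 × 2.481 × 0.338 × 1.735 = 0.98077
(2) 0.7167 × 2.149 × 0.3326 × 2.086 = 1.06859
(3) 0.4787 × 0.9625 × 2.991 × 0.7688 = 1.05948
(4) 1.475 × 1.231 × 0.6096 × 1.099 = 1.21645
Highest is cycle (4) at 1.2164 (>1, arbitrage).

1.2164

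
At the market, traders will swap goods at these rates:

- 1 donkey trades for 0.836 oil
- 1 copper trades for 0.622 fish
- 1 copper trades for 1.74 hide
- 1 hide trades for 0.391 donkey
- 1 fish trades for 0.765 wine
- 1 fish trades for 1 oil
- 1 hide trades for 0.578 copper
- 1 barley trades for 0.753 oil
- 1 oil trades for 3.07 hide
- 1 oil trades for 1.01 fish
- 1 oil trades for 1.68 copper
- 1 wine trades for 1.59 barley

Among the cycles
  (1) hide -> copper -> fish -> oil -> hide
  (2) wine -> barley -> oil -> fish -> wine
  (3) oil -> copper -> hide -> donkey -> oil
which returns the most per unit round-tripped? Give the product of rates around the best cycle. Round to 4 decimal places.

1.1037

(1) 0.578 × 0.622 × 1 × 3.07 = 1.10371
(2) 1.59 × 0.753 × 1.01 × 0.765 = 0.92507
(3) 1.68 × 1.74 × 0.391 × 0.836 = 0.95552
Highest is cycle (1) at 1.1037 (>1, arbitrage).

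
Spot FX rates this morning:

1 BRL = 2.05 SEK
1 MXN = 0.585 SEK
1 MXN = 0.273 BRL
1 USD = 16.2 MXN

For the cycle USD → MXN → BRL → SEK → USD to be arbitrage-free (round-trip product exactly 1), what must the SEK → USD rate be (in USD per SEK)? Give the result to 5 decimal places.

Known legs of the cycle: 16.2 × 0.273 × 2.05 = 9.06633
For no arbitrage the full-cycle product must be 1, so the missing rate is 1 / 9.06633 ≈ 0.1102982.

0.11030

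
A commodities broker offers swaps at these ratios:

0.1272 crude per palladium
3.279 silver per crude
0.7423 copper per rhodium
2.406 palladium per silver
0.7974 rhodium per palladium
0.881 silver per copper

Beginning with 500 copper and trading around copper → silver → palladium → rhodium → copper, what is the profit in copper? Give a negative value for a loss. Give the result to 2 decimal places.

127.33

500 copper × 0.881 = 440.5 silver
440.5 silver × 2.406 = 1059.843 palladium
1059.843 palladium × 0.7974 = 845.1188082 rhodium
845.1188082 rhodium × 0.7423 = 627.33169132686 copper
Net change: 627.33169132686 − 500 = 127.33169132686 copper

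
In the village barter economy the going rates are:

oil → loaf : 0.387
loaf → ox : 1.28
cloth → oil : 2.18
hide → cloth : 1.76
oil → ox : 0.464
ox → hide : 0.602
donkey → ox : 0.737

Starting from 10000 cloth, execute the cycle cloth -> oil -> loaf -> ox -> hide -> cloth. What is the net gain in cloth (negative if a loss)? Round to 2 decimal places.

10000 cloth × 2.18 = 21800 oil
21800 oil × 0.387 = 8436.6 loaf
8436.6 loaf × 1.28 = 10798.848 ox
10798.848 ox × 0.602 = 6500.906496 hide
6500.906496 hide × 1.76 = 11441.59543296 cloth
Net change: 11441.59543296 − 10000 = 1441.59543296 cloth

1441.60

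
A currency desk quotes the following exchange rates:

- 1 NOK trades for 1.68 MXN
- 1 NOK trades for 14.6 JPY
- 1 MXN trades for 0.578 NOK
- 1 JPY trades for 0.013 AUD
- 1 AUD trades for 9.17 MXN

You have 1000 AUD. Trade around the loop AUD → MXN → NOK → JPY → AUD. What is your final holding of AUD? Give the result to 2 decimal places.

1005.99

1000 AUD × 9.17 = 9170 MXN
9170 MXN × 0.578 = 5300.26 NOK
5300.26 NOK × 14.6 = 77383.796 JPY
77383.796 JPY × 0.013 = 1005.989348 AUD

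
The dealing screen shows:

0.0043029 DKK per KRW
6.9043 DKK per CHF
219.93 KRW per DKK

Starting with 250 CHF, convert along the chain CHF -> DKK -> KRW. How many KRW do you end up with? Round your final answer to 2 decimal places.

379615.67

250 CHF × 6.9043 = 1726.075 DKK
1726.075 DKK × 219.93 = 379615.67475 KRW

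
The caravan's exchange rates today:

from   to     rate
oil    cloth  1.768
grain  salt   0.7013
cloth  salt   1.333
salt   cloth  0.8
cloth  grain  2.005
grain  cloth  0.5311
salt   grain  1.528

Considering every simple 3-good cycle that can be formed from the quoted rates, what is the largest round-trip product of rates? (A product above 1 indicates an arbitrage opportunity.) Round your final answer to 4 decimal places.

salt→cloth→grain→salt: 0.8 × 2.005 × 0.7013 = 1.12489
salt→grain→cloth→salt: 1.528 × 0.5311 × 1.333 = 1.08176
Maximum is salt→cloth→grain→salt at 1.1249; arbitrage exists.

1.1249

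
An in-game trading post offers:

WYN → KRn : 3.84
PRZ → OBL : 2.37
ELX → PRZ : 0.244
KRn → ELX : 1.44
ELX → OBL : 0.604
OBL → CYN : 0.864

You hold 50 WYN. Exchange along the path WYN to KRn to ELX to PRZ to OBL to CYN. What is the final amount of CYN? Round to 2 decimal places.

50 WYN × 3.84 = 192 KRn
192 KRn × 1.44 = 276.48 ELX
276.48 ELX × 0.244 = 67.46112 PRZ
67.46112 PRZ × 2.37 = 159.8828544 OBL
159.8828544 OBL × 0.864 = 138.1387862016 CYN

138.14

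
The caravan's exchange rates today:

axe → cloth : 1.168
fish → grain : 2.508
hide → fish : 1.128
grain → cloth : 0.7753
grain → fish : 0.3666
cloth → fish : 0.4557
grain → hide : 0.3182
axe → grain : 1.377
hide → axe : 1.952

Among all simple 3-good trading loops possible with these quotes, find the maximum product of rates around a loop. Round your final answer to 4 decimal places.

grain→hide→fish→grain: 0.3182 × 1.128 × 2.508 = 0.90020
grain→cloth→fish→grain: 0.7753 × 0.4557 × 2.508 = 0.88609
grain→hide→axe→grain: 0.3182 × 1.952 × 1.377 = 0.85529
Maximum is grain→hide→fish→grain at 0.9002; no arbitrage — every cycle loses value.

0.9002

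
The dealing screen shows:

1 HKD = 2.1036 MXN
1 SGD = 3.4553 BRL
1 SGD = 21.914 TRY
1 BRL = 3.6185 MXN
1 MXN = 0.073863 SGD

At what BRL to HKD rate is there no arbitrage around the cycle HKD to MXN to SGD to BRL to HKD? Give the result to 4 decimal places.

Known legs of the cycle: 2.1036 × 0.073863 × 3.4553 = 0.53687831795604
For no arbitrage the full-cycle product must be 1, so the missing rate is 1 / 0.53687831795604 ≈ 1.862619.

1.8626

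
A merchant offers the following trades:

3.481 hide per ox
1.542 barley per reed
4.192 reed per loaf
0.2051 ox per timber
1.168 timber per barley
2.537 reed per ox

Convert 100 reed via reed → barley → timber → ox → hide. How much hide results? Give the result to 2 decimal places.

100 reed × 1.542 = 154.2 barley
154.2 barley × 1.168 = 180.1056 timber
180.1056 timber × 0.2051 = 36.93965856 ox
36.93965856 ox × 3.481 = 128.58695144736 hide

128.59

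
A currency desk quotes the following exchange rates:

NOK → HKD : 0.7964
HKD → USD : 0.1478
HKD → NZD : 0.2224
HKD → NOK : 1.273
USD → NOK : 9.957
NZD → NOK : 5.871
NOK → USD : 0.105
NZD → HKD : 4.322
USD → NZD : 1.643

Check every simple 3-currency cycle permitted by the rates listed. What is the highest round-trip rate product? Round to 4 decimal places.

1.1720

NOK→HKD→USD→NOK: 0.7964 × 0.1478 × 9.957 = 1.17202
USD→NZD→HKD→USD: 1.643 × 4.322 × 0.1478 = 1.04953
NOK→HKD→NZD→NOK: 0.7964 × 0.2224 × 5.871 = 1.03987
NOK→USD→NZD→NOK: 0.105 × 1.643 × 5.871 = 1.01284
Maximum is NOK→HKD→USD→NOK at 1.1720; arbitrage exists.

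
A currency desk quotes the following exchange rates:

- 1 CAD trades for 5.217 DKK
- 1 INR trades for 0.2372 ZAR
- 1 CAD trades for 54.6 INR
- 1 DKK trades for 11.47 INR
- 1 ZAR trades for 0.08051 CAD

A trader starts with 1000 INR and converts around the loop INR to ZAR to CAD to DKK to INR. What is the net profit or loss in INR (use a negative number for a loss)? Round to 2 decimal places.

142.74

1000 INR × 0.2372 = 237.2 ZAR
237.2 ZAR × 0.08051 = 19.096972 CAD
19.096972 CAD × 5.217 = 99.628902924 DKK
99.628902924 DKK × 11.47 = 1142.74351653828 INR
Net change: 1142.74351653828 − 1000 = 142.74351653828 INR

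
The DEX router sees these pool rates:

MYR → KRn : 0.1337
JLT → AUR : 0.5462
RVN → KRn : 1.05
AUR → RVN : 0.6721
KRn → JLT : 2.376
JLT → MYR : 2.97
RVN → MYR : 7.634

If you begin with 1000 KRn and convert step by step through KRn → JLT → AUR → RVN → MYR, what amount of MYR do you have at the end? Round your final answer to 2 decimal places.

6658.62

1000 KRn × 2.376 = 2376 JLT
2376 JLT × 0.5462 = 1297.7712 AUR
1297.7712 AUR × 0.6721 = 872.23202352 RVN
872.23202352 RVN × 7.634 = 6658.61926755168 MYR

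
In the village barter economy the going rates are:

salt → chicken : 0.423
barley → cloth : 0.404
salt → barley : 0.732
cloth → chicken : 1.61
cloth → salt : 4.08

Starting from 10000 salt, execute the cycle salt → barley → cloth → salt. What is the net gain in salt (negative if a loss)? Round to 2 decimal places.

10000 salt × 0.732 = 7320 barley
7320 barley × 0.404 = 2957.28 cloth
2957.28 cloth × 4.08 = 12065.7024 salt
Net change: 12065.7024 − 10000 = 2065.7024 salt

2065.70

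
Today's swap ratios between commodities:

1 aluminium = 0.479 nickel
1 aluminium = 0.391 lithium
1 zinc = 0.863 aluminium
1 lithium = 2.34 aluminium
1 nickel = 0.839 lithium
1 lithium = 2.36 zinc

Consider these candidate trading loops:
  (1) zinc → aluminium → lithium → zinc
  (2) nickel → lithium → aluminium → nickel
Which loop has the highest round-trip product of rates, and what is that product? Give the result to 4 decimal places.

(1) 0.863 × 0.391 × 2.36 = 0.79634
(2) 0.839 × 2.34 × 0.479 = 0.94040
Highest is cycle (2) at 0.9404 (≤1, no arbitrage).

0.9404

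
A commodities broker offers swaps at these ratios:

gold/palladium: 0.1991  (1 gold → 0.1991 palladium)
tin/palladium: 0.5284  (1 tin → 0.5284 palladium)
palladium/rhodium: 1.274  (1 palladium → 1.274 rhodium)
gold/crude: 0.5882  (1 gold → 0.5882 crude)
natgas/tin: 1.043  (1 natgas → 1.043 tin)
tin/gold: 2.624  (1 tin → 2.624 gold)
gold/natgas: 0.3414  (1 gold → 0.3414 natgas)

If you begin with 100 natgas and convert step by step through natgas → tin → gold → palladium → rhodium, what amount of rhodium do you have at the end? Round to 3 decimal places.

69.421

100 natgas × 1.043 = 104.3 tin
104.3 tin × 2.624 = 273.6832 gold
273.6832 gold × 0.1991 = 54.49032512 palladium
54.49032512 palladium × 1.274 = 69.42067420288 rhodium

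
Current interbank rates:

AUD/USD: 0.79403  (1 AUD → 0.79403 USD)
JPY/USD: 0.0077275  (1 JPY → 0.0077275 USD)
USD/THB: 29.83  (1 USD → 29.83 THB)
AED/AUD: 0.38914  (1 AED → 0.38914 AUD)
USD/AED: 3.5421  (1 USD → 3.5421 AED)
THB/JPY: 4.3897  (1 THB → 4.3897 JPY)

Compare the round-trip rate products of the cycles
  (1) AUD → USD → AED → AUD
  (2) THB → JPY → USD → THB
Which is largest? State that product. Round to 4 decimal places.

(1) 0.79403 × 3.5421 × 0.38914 = 1.09447
(2) 4.3897 × 0.0077275 × 29.83 = 1.01188
Highest is cycle (1) at 1.0945 (>1, arbitrage).

1.0945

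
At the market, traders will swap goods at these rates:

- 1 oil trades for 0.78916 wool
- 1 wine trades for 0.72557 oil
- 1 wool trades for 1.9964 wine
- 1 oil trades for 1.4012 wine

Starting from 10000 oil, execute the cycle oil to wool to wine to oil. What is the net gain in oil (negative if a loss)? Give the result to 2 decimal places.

1431.20

10000 oil × 0.78916 = 7891.6 wool
7891.6 wool × 1.9964 = 15754.79024 wine
15754.79024 wine × 0.72557 = 11431.2031544368 oil
Net change: 11431.2031544368 − 10000 = 1431.2031544368 oil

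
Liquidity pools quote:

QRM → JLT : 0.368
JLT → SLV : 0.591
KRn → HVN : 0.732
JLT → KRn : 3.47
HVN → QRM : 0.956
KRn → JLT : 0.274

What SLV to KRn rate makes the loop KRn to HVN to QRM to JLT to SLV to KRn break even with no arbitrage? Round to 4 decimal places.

Known legs of the cycle: 0.732 × 0.956 × 0.368 × 0.591 = 0.152196362496
For no arbitrage the full-cycle product must be 1, so the missing rate is 1 / 0.152196362496 ≈ 6.570459.

6.5705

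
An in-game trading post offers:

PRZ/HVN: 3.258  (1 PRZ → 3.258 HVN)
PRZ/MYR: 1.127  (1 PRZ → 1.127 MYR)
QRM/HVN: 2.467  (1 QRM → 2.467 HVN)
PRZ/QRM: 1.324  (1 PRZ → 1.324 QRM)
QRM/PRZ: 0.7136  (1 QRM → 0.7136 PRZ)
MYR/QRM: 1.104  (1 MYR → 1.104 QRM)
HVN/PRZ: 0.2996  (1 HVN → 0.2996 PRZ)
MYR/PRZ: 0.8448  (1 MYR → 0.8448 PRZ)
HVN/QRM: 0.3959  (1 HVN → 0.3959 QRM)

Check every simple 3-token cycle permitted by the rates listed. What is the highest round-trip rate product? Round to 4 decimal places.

0.9786

QRM→HVN→PRZ→QRM: 2.467 × 0.2996 × 1.324 = 0.97859
QRM→PRZ→HVN→QRM: 0.7136 × 3.258 × 0.3959 = 0.92043
MYR→QRM→PRZ→MYR: 1.104 × 0.7136 × 1.127 = 0.88787
Maximum is QRM→HVN→PRZ→QRM at 0.9786; no arbitrage — every cycle loses value.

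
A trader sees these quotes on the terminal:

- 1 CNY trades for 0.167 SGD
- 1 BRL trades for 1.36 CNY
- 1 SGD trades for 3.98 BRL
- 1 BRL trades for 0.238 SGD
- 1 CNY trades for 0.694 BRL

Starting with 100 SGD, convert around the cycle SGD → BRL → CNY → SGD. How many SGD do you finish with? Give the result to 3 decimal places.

90.394

100 SGD × 3.98 = 398 BRL
398 BRL × 1.36 = 541.28 CNY
541.28 CNY × 0.167 = 90.39376 SGD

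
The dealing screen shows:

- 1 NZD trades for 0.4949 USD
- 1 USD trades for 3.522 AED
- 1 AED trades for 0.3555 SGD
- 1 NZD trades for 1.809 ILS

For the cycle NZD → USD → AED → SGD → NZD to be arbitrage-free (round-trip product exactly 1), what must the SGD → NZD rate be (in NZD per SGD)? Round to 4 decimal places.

Known legs of the cycle: 0.4949 × 3.522 × 0.3555 = 0.6196499379
For no arbitrage the full-cycle product must be 1, so the missing rate is 1 / 0.6196499379 ≈ 1.613814.

1.6138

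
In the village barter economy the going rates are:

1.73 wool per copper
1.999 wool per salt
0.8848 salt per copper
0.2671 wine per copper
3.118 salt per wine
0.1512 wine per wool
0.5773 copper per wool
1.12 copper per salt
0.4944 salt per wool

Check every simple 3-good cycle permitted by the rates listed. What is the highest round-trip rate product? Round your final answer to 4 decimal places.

wool→copper→salt→wool: 0.5773 × 0.8848 × 1.999 = 1.02108
wool→salt→copper→wool: 0.4944 × 1.12 × 1.73 = 0.95795
wool→wine→salt→wool: 0.1512 × 3.118 × 1.999 = 0.94241
salt→copper→wine→salt: 1.12 × 0.2671 × 3.118 = 0.93276
Maximum is wool→copper→salt→wool at 1.0211; arbitrage exists.

1.0211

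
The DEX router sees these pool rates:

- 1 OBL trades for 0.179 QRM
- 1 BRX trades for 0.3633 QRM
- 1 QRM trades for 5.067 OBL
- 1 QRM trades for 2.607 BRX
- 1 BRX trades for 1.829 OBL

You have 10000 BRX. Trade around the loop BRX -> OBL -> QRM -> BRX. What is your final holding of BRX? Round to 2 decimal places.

8535.08

10000 BRX × 1.829 = 18290 OBL
18290 OBL × 0.179 = 3273.91 QRM
3273.91 QRM × 2.607 = 8535.08337 BRX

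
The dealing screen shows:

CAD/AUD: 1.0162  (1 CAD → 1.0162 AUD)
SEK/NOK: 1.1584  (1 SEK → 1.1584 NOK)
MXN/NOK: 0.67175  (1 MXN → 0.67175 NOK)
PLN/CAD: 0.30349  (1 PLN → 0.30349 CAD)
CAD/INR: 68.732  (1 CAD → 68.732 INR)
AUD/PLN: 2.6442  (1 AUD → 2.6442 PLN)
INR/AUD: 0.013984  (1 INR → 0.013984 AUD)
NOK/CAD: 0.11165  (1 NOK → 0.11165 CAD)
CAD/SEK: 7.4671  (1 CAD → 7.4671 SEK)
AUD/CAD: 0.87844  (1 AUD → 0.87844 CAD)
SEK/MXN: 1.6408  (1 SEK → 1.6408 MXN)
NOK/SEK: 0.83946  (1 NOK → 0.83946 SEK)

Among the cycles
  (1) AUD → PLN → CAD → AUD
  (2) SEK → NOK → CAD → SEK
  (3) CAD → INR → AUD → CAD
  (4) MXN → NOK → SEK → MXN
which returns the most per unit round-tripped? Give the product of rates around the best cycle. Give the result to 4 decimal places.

0.9658

(1) 2.6442 × 0.30349 × 1.0162 = 0.81549
(2) 1.1584 × 0.11165 × 7.4671 = 0.96576
(3) 68.732 × 0.013984 × 0.87844 = 0.84431
(4) 0.67175 × 0.83946 × 1.6408 = 0.92526
Highest is cycle (2) at 0.9658 (≤1, no arbitrage).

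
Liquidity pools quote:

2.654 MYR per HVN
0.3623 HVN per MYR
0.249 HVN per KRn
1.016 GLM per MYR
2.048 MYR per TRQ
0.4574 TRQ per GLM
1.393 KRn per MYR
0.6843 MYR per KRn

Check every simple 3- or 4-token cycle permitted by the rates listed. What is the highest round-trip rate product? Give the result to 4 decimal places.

0.9517

GLM→TRQ→MYR→GLM: 0.4574 × 2.048 × 1.016 = 0.95174
KRn→HVN→MYR→KRn: 0.249 × 2.654 × 1.393 = 0.92056
Maximum is GLM→TRQ→MYR→GLM at 0.9517; no arbitrage — every cycle loses value.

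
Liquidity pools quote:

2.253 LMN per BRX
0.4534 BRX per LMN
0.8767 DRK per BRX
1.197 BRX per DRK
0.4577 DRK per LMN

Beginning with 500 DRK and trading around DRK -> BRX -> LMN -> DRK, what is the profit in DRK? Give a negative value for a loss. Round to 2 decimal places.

500 DRK × 1.197 = 598.5 BRX
598.5 BRX × 2.253 = 1348.4205 LMN
1348.4205 LMN × 0.4577 = 617.17206285 DRK
Net change: 617.17206285 − 500 = 117.17206285 DRK

117.17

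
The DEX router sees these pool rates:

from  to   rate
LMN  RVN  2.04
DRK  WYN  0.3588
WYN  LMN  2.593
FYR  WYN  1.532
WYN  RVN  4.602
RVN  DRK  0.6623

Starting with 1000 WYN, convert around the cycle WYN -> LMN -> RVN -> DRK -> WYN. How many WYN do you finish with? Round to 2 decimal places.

1257.01

1000 WYN × 2.593 = 2593 LMN
2593 LMN × 2.04 = 5289.72 RVN
5289.72 RVN × 0.6623 = 3503.381556 DRK
3503.381556 DRK × 0.3588 = 1257.0133022928 WYN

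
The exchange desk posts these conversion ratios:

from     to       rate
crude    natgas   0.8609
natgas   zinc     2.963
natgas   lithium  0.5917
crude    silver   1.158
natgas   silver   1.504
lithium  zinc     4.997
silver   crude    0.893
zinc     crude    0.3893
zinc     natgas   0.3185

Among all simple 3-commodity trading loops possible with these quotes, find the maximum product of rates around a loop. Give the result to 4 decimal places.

1.1563

crude→natgas→silver→crude: 0.8609 × 1.504 × 0.893 = 1.15625
zinc→crude→natgas→zinc: 0.3893 × 0.8609 × 2.963 = 0.99304
lithium→zinc→natgas→lithium: 4.997 × 0.3185 × 0.5917 = 0.94172
Maximum is crude→natgas→silver→crude at 1.1563; arbitrage exists.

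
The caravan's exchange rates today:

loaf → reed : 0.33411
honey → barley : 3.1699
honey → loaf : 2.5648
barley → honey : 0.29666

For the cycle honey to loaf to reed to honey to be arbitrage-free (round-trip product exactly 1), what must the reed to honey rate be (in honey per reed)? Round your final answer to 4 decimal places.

1.1670

Known legs of the cycle: 2.5648 × 0.33411 = 0.856925328
For no arbitrage the full-cycle product must be 1, so the missing rate is 1 / 0.856925328 ≈ 1.166963.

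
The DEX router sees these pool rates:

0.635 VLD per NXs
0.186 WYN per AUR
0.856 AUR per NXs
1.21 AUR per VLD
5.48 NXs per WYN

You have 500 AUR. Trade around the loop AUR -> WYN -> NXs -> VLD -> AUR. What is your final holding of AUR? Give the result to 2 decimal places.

500 AUR × 0.186 = 93 WYN
93 WYN × 5.48 = 509.64 NXs
509.64 NXs × 0.635 = 323.6214 VLD
323.6214 VLD × 1.21 = 391.581894 AUR

391.58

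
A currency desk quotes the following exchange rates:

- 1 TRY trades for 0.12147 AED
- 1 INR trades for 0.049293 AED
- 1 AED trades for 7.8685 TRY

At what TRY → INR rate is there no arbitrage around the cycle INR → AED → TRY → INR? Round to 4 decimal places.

2.5782

Known legs of the cycle: 0.049293 × 7.8685 = 0.3878619705
For no arbitrage the full-cycle product must be 1, so the missing rate is 1 / 0.3878619705 ≈ 2.578237.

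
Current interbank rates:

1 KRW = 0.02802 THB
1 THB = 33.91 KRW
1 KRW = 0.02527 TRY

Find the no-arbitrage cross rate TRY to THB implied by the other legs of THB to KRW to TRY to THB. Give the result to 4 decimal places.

1.1670

Known legs of the cycle: 33.91 × 0.02527 = 0.8569057
For no arbitrage the full-cycle product must be 1, so the missing rate is 1 / 0.8569057 ≈ 1.166990.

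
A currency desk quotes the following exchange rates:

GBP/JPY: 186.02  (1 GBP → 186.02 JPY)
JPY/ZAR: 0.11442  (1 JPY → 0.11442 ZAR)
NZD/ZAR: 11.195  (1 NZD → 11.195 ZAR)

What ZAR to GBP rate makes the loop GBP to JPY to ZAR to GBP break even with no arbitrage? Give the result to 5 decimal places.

Known legs of the cycle: 186.02 × 0.11442 = 21.2844084
For no arbitrage the full-cycle product must be 1, so the missing rate is 1 / 21.2844084 ≈ 0.0469827.

0.04698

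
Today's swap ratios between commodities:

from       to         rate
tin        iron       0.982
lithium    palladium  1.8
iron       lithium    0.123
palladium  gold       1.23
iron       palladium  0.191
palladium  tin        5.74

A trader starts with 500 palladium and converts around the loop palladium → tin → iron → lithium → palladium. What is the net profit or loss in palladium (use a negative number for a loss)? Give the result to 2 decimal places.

123.98

500 palladium × 5.74 = 2870 tin
2870 tin × 0.982 = 2818.34 iron
2818.34 iron × 0.123 = 346.65582 lithium
346.65582 lithium × 1.8 = 623.980476 palladium
Net change: 623.980476 − 500 = 123.980476 palladium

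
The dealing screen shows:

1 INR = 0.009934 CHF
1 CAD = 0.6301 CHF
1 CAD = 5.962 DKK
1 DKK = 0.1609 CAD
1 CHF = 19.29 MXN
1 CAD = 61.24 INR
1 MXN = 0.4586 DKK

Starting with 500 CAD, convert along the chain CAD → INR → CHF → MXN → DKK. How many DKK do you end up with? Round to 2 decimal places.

2690.89

500 CAD × 61.24 = 30620 INR
30620 INR × 0.009934 = 304.17908 CHF
304.17908 CHF × 19.29 = 5867.6144532 MXN
5867.6144532 MXN × 0.4586 = 2690.88798823752 DKK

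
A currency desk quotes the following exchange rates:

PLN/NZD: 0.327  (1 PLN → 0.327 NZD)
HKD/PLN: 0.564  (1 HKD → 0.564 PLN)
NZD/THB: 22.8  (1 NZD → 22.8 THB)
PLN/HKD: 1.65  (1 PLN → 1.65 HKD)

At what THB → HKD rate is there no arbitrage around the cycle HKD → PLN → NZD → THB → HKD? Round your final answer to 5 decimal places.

0.23781

Known legs of the cycle: 0.564 × 0.327 × 22.8 = 4.2049584
For no arbitrage the full-cycle product must be 1, so the missing rate is 1 / 4.2049584 ≈ 0.2378145.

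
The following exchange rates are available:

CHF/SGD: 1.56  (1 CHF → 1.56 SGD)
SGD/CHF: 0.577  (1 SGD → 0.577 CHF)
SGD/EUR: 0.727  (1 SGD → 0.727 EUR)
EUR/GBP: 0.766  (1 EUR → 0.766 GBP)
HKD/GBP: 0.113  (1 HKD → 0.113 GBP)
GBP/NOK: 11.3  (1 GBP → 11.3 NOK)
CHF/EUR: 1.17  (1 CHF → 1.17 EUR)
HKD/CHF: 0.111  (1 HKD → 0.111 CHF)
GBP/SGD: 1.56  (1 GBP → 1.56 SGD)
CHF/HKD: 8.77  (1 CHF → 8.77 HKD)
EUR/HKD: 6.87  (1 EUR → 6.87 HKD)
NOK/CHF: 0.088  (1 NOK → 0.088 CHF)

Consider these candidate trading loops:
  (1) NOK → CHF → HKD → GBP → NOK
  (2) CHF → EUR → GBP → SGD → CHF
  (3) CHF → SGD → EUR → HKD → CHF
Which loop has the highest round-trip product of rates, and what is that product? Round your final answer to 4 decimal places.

(1) 0.088 × 8.77 × 0.113 × 11.3 = 0.98546
(2) 1.17 × 0.766 × 1.56 × 0.577 = 0.80671
(3) 1.56 × 0.727 × 6.87 × 0.111 = 0.86485
Highest is cycle (1) at 0.9855 (≤1, no arbitrage).

0.9855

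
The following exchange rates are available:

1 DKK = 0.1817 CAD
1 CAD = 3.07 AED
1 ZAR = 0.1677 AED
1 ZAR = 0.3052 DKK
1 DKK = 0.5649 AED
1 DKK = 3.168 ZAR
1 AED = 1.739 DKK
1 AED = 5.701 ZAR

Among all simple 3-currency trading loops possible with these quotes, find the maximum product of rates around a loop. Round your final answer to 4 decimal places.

0.9829

ZAR→DKK→AED→ZAR: 0.3052 × 0.5649 × 5.701 = 0.98290
AED→DKK→CAD→AED: 1.739 × 0.1817 × 3.07 = 0.97005
ZAR→AED→DKK→ZAR: 0.1677 × 1.739 × 3.168 = 0.92388
Maximum is ZAR→DKK→AED→ZAR at 0.9829; no arbitrage — every cycle loses value.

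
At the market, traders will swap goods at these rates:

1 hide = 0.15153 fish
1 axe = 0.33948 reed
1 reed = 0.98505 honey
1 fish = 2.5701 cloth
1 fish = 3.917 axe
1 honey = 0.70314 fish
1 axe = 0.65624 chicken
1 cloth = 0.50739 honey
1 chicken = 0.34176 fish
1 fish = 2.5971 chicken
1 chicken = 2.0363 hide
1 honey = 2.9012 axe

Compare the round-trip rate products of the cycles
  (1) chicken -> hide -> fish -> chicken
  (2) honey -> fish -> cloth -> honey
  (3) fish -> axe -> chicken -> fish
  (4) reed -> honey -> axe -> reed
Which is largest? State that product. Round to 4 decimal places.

(1) 2.0363 × 0.15153 × 2.5971 = 0.80136
(2) 0.70314 × 2.5701 × 0.50739 = 0.91692
(3) 3.917 × 0.65624 × 0.34176 = 0.87849
(4) 0.98505 × 2.9012 × 0.33948 = 0.97018
Highest is cycle (4) at 0.9702 (≤1, no arbitrage).

0.9702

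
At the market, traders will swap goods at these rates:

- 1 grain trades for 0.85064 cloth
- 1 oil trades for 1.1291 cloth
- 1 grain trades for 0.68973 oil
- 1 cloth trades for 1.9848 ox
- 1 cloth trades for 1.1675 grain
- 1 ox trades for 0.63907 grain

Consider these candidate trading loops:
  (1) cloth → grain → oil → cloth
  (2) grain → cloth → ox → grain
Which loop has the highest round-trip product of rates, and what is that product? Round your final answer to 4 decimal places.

(1) 1.1675 × 0.68973 × 1.1291 = 0.90922
(2) 0.85064 × 1.9848 × 0.63907 = 1.07897
Highest is cycle (2) at 1.0790 (>1, arbitrage).

1.0790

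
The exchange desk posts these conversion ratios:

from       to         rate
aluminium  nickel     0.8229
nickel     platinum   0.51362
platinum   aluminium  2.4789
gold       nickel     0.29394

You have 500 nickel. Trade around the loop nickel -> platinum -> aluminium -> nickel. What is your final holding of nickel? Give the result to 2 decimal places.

500 nickel × 0.51362 = 256.81 platinum
256.81 platinum × 2.4789 = 636.606309 aluminium
636.606309 aluminium × 0.8229 = 523.8633316761 nickel

523.86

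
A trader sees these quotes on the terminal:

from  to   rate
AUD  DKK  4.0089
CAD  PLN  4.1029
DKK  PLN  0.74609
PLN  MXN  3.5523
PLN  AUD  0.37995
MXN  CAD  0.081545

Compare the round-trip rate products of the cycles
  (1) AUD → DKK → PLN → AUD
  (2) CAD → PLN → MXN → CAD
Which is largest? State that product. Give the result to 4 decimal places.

1.1885

(1) 4.0089 × 0.74609 × 0.37995 = 1.13643
(2) 4.1029 × 3.5523 × 0.081545 = 1.18850
Highest is cycle (2) at 1.1885 (>1, arbitrage).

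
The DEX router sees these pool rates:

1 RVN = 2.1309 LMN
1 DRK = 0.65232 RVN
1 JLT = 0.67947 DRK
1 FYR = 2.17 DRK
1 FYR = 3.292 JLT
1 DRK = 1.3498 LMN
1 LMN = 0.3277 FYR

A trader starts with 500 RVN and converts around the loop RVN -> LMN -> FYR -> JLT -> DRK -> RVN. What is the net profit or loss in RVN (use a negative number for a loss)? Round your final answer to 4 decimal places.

9.4485

500 RVN × 2.1309 = 1065.45 LMN
1065.45 LMN × 0.3277 = 349.147965 FYR
349.147965 FYR × 3.292 = 1149.39510078 JLT
1149.39510078 JLT × 0.67947 = 780.9794891269866 DRK
780.9794891269866 DRK × 0.65232 = 509.448540347315898912 RVN
Net change: 509.448540347315898912 − 500 = 9.448540347315898912 RVN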